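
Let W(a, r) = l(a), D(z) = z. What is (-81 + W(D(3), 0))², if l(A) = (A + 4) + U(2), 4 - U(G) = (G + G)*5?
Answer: 8100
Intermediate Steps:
U(G) = 4 - 10*G (U(G) = 4 - (G + G)*5 = 4 - 2*G*5 = 4 - 10*G)
l(A) = -12 + A (l(A) = (A + 4) + (4 - 10*2) = (4 + A) + (4 - 20) = (4 + A) - 16 = -12 + A)
W(a, r) = -12 + a
(-81 + W(D(3), 0))² = (-81 + (-12 + 3))² = (-81 - 9)² = (-90)² = 8100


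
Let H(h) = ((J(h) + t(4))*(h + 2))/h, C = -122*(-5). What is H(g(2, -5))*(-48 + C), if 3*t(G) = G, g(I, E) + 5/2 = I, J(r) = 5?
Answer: -10678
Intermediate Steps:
C = 610
g(I, E) = -5/2 + I
t(G) = G/3
H(h) = (38/3 + 19*h/3)/h (H(h) = ((5 + (1/3)*4)*(h + 2))/h = ((5 + 4/3)*(2 + h))/h = (19*(2 + h)/3)/h = (38/3 + 19*h/3)/h)
H(g(2, -5))*(-48 + C) = (19*(2 + (-5/2 + 2))/(3*(-5/2 + 2)))*(-48 + 610) = (19*(2 - 1/2)/(3*(-1/2)))*562 = ((19/3)*(-2)*(3/2))*562 = -19*562 = -10678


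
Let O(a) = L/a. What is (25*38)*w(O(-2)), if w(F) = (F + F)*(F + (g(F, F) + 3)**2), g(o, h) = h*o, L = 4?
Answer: -178600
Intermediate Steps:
O(a) = 4/a
w(F) = 2*F*(F + (3 + F**2)**2) (w(F) = (F + F)*(F + (F*F + 3)**2) = (2*F)*(F + (F**2 + 3)**2) = (2*F)*(F + (3 + F**2)**2) = 2*F*(F + (3 + F**2)**2))
(25*38)*w(O(-2)) = (25*38)*(2*(4/(-2))*(4/(-2) + (3 + (4/(-2))**2)**2)) = 950*(2*(4*(-1/2))*(4*(-1/2) + (3 + (4*(-1/2))**2)**2)) = 950*(2*(-2)*(-2 + (3 + (-2)**2)**2)) = 950*(2*(-2)*(-2 + (3 + 4)**2)) = 950*(2*(-2)*(-2 + 7**2)) = 950*(2*(-2)*(-2 + 49)) = 950*(2*(-2)*47) = 950*(-188) = -178600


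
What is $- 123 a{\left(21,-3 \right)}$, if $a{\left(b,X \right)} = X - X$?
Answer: $0$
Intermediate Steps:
$a{\left(b,X \right)} = 0$
$- 123 a{\left(21,-3 \right)} = \left(-123\right) 0 = 0$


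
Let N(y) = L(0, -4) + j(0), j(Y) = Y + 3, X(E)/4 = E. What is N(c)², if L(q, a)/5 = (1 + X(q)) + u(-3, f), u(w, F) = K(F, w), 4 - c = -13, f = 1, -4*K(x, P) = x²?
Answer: 729/16 ≈ 45.563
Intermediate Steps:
X(E) = 4*E
K(x, P) = -x²/4
j(Y) = 3 + Y
c = 17 (c = 4 - 1*(-13) = 4 + 13 = 17)
u(w, F) = -F²/4
L(q, a) = 15/4 + 20*q (L(q, a) = 5*((1 + 4*q) - ¼*1²) = 5*((1 + 4*q) - ¼*1) = 5*((1 + 4*q) - ¼) = 5*(¾ + 4*q) = 15/4 + 20*q)
N(y) = 27/4 (N(y) = (15/4 + 20*0) + (3 + 0) = (15/4 + 0) + 3 = 15/4 + 3 = 27/4)
N(c)² = (27/4)² = 729/16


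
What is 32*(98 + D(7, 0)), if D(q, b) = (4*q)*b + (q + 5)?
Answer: 3520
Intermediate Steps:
D(q, b) = 5 + q + 4*b*q (D(q, b) = 4*b*q + (5 + q) = 5 + q + 4*b*q)
32*(98 + D(7, 0)) = 32*(98 + (5 + 7 + 4*0*7)) = 32*(98 + (5 + 7 + 0)) = 32*(98 + 12) = 32*110 = 3520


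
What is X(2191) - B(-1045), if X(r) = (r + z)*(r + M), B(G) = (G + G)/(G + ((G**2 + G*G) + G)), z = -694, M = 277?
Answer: 3857158225/1044 ≈ 3.6946e+6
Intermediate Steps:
B(G) = 2*G/(2*G + 2*G**2) (B(G) = (2*G)/(G + ((G**2 + G**2) + G)) = (2*G)/(G + (2*G**2 + G)) = (2*G)/(G + (G + 2*G**2)) = (2*G)/(2*G + 2*G**2) = 2*G/(2*G + 2*G**2))
X(r) = (-694 + r)*(277 + r) (X(r) = (r - 694)*(r + 277) = (-694 + r)*(277 + r))
X(2191) - B(-1045) = (-192238 + 2191**2 - 417*2191) - 1/(1 - 1045) = (-192238 + 4800481 - 913647) - 1/(-1044) = 3694596 - 1*(-1/1044) = 3694596 + 1/1044 = 3857158225/1044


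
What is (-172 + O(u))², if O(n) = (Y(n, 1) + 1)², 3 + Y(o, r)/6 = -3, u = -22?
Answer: 1108809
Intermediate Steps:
Y(o, r) = -36 (Y(o, r) = -18 + 6*(-3) = -18 - 18 = -36)
O(n) = 1225 (O(n) = (-36 + 1)² = (-35)² = 1225)
(-172 + O(u))² = (-172 + 1225)² = 1053² = 1108809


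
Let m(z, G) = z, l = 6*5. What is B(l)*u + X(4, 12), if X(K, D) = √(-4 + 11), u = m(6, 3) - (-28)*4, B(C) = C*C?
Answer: 106200 + √7 ≈ 1.0620e+5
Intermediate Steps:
l = 30
B(C) = C²
u = 118 (u = 6 - (-28)*4 = 6 - 1*(-112) = 6 + 112 = 118)
X(K, D) = √7
B(l)*u + X(4, 12) = 30²*118 + √7 = 900*118 + √7 = 106200 + √7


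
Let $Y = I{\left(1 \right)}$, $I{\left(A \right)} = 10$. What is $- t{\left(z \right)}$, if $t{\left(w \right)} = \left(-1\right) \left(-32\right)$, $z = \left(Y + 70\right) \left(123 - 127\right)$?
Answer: $-32$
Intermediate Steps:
$Y = 10$
$z = -320$ ($z = \left(10 + 70\right) \left(123 - 127\right) = 80 \left(-4\right) = -320$)
$t{\left(w \right)} = 32$
$- t{\left(z \right)} = \left(-1\right) 32 = -32$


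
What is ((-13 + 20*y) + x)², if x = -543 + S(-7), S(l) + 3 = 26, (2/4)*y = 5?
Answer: 110889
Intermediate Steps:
y = 10 (y = 2*5 = 10)
S(l) = 23 (S(l) = -3 + 26 = 23)
x = -520 (x = -543 + 23 = -520)
((-13 + 20*y) + x)² = ((-13 + 20*10) - 520)² = ((-13 + 200) - 520)² = (187 - 520)² = (-333)² = 110889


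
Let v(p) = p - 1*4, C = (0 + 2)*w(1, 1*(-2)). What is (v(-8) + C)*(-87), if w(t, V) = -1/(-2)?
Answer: 957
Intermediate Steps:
w(t, V) = ½ (w(t, V) = -1*(-½) = ½)
C = 1 (C = (0 + 2)*(½) = 2*(½) = 1)
v(p) = -4 + p (v(p) = p - 4 = -4 + p)
(v(-8) + C)*(-87) = ((-4 - 8) + 1)*(-87) = (-12 + 1)*(-87) = -11*(-87) = 957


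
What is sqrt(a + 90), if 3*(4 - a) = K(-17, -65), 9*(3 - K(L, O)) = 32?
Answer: sqrt(7629)/9 ≈ 9.7049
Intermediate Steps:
K(L, O) = -5/9 (K(L, O) = 3 - 1/9*32 = 3 - 32/9 = -5/9)
a = 113/27 (a = 4 - 1/3*(-5/9) = 4 + 5/27 = 113/27 ≈ 4.1852)
sqrt(a + 90) = sqrt(113/27 + 90) = sqrt(2543/27) = sqrt(7629)/9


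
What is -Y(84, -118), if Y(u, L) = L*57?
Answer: 6726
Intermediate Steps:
Y(u, L) = 57*L
-Y(84, -118) = -57*(-118) = -1*(-6726) = 6726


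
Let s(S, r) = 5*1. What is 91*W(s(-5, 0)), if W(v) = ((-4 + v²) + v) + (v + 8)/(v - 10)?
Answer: 10647/5 ≈ 2129.4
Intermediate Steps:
s(S, r) = 5
W(v) = -4 + v + v² + (8 + v)/(-10 + v) (W(v) = (-4 + v + v²) + (8 + v)/(-10 + v) = -4 + v + v² + (8 + v)/(-10 + v))
91*W(s(-5, 0)) = 91*((48 + 5³ - 13*5 - 9*5²)/(-10 + 5)) = 91*((48 + 125 - 65 - 9*25)/(-5)) = 91*(-(48 + 125 - 65 - 225)/5) = 91*(-⅕*(-117)) = 91*(117/5) = 10647/5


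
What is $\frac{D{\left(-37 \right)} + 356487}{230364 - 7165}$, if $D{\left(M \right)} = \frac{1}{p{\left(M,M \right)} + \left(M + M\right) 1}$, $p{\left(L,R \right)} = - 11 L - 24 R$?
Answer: $\frac{435270628}{272525979} \approx 1.5972$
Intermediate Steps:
$p{\left(L,R \right)} = - 24 R - 11 L$
$D{\left(M \right)} = - \frac{1}{33 M}$ ($D{\left(M \right)} = \frac{1}{\left(- 24 M - 11 M\right) + \left(M + M\right) 1} = \frac{1}{- 35 M + 2 M 1} = \frac{1}{- 35 M + 2 M} = \frac{1}{\left(-33\right) M} = - \frac{1}{33 M}$)
$\frac{D{\left(-37 \right)} + 356487}{230364 - 7165} = \frac{- \frac{1}{33 \left(-37\right)} + 356487}{230364 - 7165} = \frac{\left(- \frac{1}{33}\right) \left(- \frac{1}{37}\right) + 356487}{223199} = \left(\frac{1}{1221} + 356487\right) \frac{1}{223199} = \frac{435270628}{1221} \cdot \frac{1}{223199} = \frac{435270628}{272525979}$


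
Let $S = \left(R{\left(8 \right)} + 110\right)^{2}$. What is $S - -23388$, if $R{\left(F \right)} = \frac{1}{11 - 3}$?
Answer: $\frac{2272993}{64} \approx 35516.0$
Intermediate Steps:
$R{\left(F \right)} = \frac{1}{8}$
$S = \frac{776161}{64}$ ($S = \left(\frac{1}{8} + 110\right)^{2} = \left(\frac{881}{8}\right)^{2} = \frac{776161}{64} \approx 12128.0$)
$S - -23388 = \frac{776161}{64} - -23388 = \frac{776161}{64} + 23388 = \frac{2272993}{64}$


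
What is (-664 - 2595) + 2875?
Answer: -384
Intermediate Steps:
(-664 - 2595) + 2875 = -3259 + 2875 = -384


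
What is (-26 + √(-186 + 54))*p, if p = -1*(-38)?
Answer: -988 + 76*I*√33 ≈ -988.0 + 436.59*I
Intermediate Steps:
p = 38
(-26 + √(-186 + 54))*p = (-26 + √(-186 + 54))*38 = (-26 + √(-132))*38 = (-26 + 2*I*√33)*38 = -988 + 76*I*√33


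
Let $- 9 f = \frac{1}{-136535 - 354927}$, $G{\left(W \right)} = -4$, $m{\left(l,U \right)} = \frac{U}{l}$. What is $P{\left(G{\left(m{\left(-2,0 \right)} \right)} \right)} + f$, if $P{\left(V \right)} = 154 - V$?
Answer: $\frac{698858965}{4423158} \approx 158.0$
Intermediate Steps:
$f = \frac{1}{4423158}$ ($f = - \frac{1}{9 \left(-136535 - 354927\right)} = - \frac{1}{9 \left(-491462\right)} = \left(- \frac{1}{9}\right) \left(- \frac{1}{491462}\right) = \frac{1}{4423158} \approx 2.2608 \cdot 10^{-7}$)
$P{\left(G{\left(m{\left(-2,0 \right)} \right)} \right)} + f = \left(154 - -4\right) + \frac{1}{4423158} = \left(154 + 4\right) + \frac{1}{4423158} = 158 + \frac{1}{4423158} = \frac{698858965}{4423158}$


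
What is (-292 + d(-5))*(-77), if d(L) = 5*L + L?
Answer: 24794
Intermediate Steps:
d(L) = 6*L
(-292 + d(-5))*(-77) = (-292 + 6*(-5))*(-77) = (-292 - 30)*(-77) = -322*(-77) = 24794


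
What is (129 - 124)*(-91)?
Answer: -455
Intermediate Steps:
(129 - 124)*(-91) = 5*(-91) = -455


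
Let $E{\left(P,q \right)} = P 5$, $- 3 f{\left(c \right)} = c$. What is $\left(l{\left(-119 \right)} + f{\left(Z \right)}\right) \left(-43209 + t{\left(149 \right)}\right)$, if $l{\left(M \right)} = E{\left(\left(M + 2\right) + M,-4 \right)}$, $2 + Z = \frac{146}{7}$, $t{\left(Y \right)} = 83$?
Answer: $\frac{358118304}{7} \approx 5.116 \cdot 10^{7}$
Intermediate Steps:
$Z = \frac{132}{7}$ ($Z = -2 + \frac{146}{7} = \frac{132}{7} \approx 18.857$)
$f{\left(c \right)} = - \frac{c}{3}$
$E{\left(P,q \right)} = 5 P$
$l{\left(M \right)} = 10 + 10 M$ ($l{\left(M \right)} = 5 \left(\left(M + 2\right) + M\right) = 5 \left(\left(2 + M\right) + M\right) = 5 \left(2 + 2 M\right) = 10 + 10 M$)
$\left(l{\left(-119 \right)} + f{\left(Z \right)}\right) \left(-43209 + t{\left(149 \right)}\right) = \left(\left(10 + 10 \left(-119\right)\right) - \frac{44}{7}\right) \left(-43209 + 83\right) = \left(\left(10 - 1190\right) - \frac{44}{7}\right) \left(-43126\right) = \left(-1180 - \frac{44}{7}\right) \left(-43126\right) = \left(- \frac{8304}{7}\right) \left(-43126\right) = \frac{358118304}{7}$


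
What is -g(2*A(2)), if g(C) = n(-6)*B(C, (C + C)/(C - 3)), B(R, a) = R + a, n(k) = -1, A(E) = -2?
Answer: -20/7 ≈ -2.8571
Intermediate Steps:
g(C) = -C - 2*C/(-3 + C) (g(C) = -(C + (C + C)/(C - 3)) = -(C + (2*C)/(-3 + C)) = -(C + 2*C/(-3 + C)) = -C - 2*C/(-3 + C))
-g(2*A(2)) = -2*(-2)*(1 - 2*(-2))/(-3 + 2*(-2)) = -(-4)*(1 - 1*(-4))/(-3 - 4) = -(-4)*(1 + 4)/(-7) = -(-4)*(-1)*5/7 = -1*20/7 = -20/7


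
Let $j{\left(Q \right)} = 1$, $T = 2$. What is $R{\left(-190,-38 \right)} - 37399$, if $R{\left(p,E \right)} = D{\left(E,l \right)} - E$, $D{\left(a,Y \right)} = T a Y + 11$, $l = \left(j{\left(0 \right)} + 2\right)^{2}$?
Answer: $-38034$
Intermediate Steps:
$l = 9$ ($l = \left(1 + 2\right)^{2} = 3^{2} = 9$)
$D{\left(a,Y \right)} = 11 + 2 Y a$ ($D{\left(a,Y \right)} = 2 a Y + 11 = 2 Y a + 11 = 11 + 2 Y a$)
$R{\left(p,E \right)} = 11 + 17 E$ ($R{\left(p,E \right)} = \left(11 + 2 \cdot 9 E\right) - E = \left(11 + 18 E\right) - E = 11 + 17 E$)
$R{\left(-190,-38 \right)} - 37399 = \left(11 + 17 \left(-38\right)\right) - 37399 = \left(11 - 646\right) - 37399 = -635 - 37399 = -38034$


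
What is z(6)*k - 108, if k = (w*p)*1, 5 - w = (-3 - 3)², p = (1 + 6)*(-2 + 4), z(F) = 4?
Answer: -1844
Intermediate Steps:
p = 14 (p = 7*2 = 14)
w = -31 (w = 5 - (-3 - 3)² = 5 - 1*(-6)² = 5 - 1*36 = 5 - 36 = -31)
k = -434 (k = -31*14*1 = -434*1 = -434)
z(6)*k - 108 = 4*(-434) - 108 = -1736 - 108 = -1844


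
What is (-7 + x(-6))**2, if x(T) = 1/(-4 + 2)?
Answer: 225/4 ≈ 56.250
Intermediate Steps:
x(T) = -1/2 (x(T) = 1/(-2) = -1/2)
(-7 + x(-6))**2 = (-7 - 1/2)**2 = (-15/2)**2 = 225/4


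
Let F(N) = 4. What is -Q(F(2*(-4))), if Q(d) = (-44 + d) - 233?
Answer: 273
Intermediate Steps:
Q(d) = -277 + d
-Q(F(2*(-4))) = -(-277 + 4) = -1*(-273) = 273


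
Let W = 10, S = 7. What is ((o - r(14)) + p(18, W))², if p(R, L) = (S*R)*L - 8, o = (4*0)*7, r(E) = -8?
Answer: 1587600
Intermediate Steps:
o = 0 (o = 0*7 = 0)
p(R, L) = -8 + 7*L*R (p(R, L) = (7*R)*L - 8 = 7*L*R - 8 = -8 + 7*L*R)
((o - r(14)) + p(18, W))² = ((0 - 1*(-8)) + (-8 + 7*10*18))² = ((0 + 8) + (-8 + 1260))² = (8 + 1252)² = 1260² = 1587600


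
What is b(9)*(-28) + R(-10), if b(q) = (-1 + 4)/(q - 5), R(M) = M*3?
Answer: -51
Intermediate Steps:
R(M) = 3*M
b(q) = 3/(-5 + q)
b(9)*(-28) + R(-10) = (3/(-5 + 9))*(-28) + 3*(-10) = (3/4)*(-28) - 30 = -21 - 30 = -51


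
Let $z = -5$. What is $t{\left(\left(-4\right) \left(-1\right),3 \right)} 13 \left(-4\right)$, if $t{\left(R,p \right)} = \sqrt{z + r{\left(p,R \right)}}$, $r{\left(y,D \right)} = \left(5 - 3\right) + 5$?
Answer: $- 52 \sqrt{2} \approx -73.539$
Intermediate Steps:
$r{\left(y,D \right)} = 7$ ($r{\left(y,D \right)} = 2 + 5 = 7$)
$t{\left(R,p \right)} = \sqrt{2}$ ($t{\left(R,p \right)} = \sqrt{-5 + 7} = \sqrt{2}$)
$t{\left(\left(-4\right) \left(-1\right),3 \right)} 13 \left(-4\right) = \sqrt{2} \cdot 13 \left(-4\right) = 13 \sqrt{2} \left(-4\right) = - 52 \sqrt{2}$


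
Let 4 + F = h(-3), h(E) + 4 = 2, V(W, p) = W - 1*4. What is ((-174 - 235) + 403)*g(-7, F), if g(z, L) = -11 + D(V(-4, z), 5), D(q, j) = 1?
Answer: 60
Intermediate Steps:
V(W, p) = -4 + W (V(W, p) = W - 4 = -4 + W)
h(E) = -2 (h(E) = -4 + 2 = -2)
F = -6 (F = -4 - 2 = -6)
g(z, L) = -10 (g(z, L) = -11 + 1 = -10)
((-174 - 235) + 403)*g(-7, F) = ((-174 - 235) + 403)*(-10) = (-409 + 403)*(-10) = -6*(-10) = 60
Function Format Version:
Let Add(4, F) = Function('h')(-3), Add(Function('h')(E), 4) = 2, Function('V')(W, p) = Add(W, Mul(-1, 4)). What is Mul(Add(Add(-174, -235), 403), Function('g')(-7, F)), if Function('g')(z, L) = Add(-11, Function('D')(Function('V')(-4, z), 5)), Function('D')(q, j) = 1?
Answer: 60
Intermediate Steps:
Function('V')(W, p) = Add(-4, W) (Function('V')(W, p) = Add(W, -4) = Add(-4, W))
Function('h')(E) = -2 (Function('h')(E) = Add(-4, 2) = -2)
F = -6 (F = Add(-4, -2) = -6)
Function('g')(z, L) = -10 (Function('g')(z, L) = Add(-11, 1) = -10)
Mul(Add(Add(-174, -235), 403), Function('g')(-7, F)) = Mul(Add(Add(-174, -235), 403), -10) = Mul(Add(-409, 403), -10) = Mul(-6, -10) = 60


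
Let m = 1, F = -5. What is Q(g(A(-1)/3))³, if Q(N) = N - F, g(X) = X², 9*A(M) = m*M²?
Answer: 48467430136/387420489 ≈ 125.10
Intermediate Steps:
A(M) = M²/9 (A(M) = (1*M²)/9 = M²/9)
Q(N) = 5 + N (Q(N) = N - 1*(-5) = N + 5 = 5 + N)
Q(g(A(-1)/3))³ = (5 + (((⅑)*(-1)²)/3)²)³ = (5 + (((⅑)*1)*(⅓))²)³ = (5 + ((⅑)*(⅓))²)³ = (5 + (1/27)²)³ = (5 + 1/729)³ = (3646/729)³ = 48467430136/387420489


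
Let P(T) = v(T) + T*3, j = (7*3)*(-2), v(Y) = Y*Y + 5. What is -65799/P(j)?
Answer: -65799/1643 ≈ -40.048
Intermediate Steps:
v(Y) = 5 + Y**2 (v(Y) = Y**2 + 5 = 5 + Y**2)
j = -42 (j = 21*(-2) = -42)
P(T) = 5 + T**2 + 3*T (P(T) = (5 + T**2) + T*3 = (5 + T**2) + 3*T = 5 + T**2 + 3*T)
-65799/P(j) = -65799/(5 + (-42)**2 + 3*(-42)) = -65799/(5 + 1764 - 126) = -65799/1643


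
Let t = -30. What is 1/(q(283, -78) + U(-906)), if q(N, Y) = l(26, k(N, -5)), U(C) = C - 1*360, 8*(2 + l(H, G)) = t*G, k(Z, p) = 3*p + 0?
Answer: -4/4847 ≈ -0.00082525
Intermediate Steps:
k(Z, p) = 3*p
l(H, G) = -2 - 15*G/4 (l(H, G) = -2 + (-30*G)/8 = -2 - 15*G/4)
U(C) = -360 + C (U(C) = C - 360 = -360 + C)
q(N, Y) = 217/4 (q(N, Y) = -2 - 45*(-5)/4 = -2 - 15/4*(-15) = -2 + 225/4 = 217/4)
1/(q(283, -78) + U(-906)) = 1/(217/4 + (-360 - 906)) = 1/(217/4 - 1266) = 1/(-4847/4) = -4/4847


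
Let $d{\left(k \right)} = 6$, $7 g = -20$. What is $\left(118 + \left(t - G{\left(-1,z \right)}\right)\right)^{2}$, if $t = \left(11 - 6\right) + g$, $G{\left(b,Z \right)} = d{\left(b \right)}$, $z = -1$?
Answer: $\frac{638401}{49} \approx 13029.0$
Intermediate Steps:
$g = - \frac{20}{7}$ ($g = \frac{1}{7} \left(-20\right) = - \frac{20}{7} \approx -2.8571$)
$G{\left(b,Z \right)} = 6$
$t = \frac{15}{7}$ ($t = \left(11 - 6\right) - \frac{20}{7} = 5 - \frac{20}{7} = \frac{15}{7} \approx 2.1429$)
$\left(118 + \left(t - G{\left(-1,z \right)}\right)\right)^{2} = \left(118 + \left(\frac{15}{7} - 6\right)\right)^{2} = \left(118 - \frac{27}{7}\right)^{2} = \left(\frac{799}{7}\right)^{2} = \frac{638401}{49}$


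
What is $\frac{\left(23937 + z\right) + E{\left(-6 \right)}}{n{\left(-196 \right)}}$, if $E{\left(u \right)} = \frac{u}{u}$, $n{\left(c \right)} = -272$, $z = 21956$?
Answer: $- \frac{22947}{136} \approx -168.73$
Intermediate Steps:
$E{\left(u \right)} = 1$
$\frac{\left(23937 + z\right) + E{\left(-6 \right)}}{n{\left(-196 \right)}} = \frac{\left(23937 + 21956\right) + 1}{-272} = \left(45893 + 1\right) \left(- \frac{1}{272}\right) = 45894 \left(- \frac{1}{272}\right) = - \frac{22947}{136}$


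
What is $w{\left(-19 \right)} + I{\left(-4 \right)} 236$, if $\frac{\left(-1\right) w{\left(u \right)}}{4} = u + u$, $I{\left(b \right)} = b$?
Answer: $-792$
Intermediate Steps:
$w{\left(u \right)} = - 8 u$ ($w{\left(u \right)} = - 4 \left(u + u\right) = - 4 \cdot 2 u = - 8 u$)
$w{\left(-19 \right)} + I{\left(-4 \right)} 236 = \left(-8\right) \left(-19\right) - 944 = 152 - 944 = -792$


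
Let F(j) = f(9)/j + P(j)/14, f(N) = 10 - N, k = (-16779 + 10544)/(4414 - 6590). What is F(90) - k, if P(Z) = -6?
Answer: -2250169/685440 ≈ -3.2828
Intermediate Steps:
k = 6235/2176 (k = -6235/(-2176) = -6235*(-1/2176) = 6235/2176 ≈ 2.8653)
F(j) = -3/7 + 1/j (F(j) = (10 - 1*9)/j - 6/14 = (10 - 9)/j - 6*1/14 = 1/j - 3/7 = -3/7 + 1/j)
F(90) - k = (-3/7 + 1/90) - 1*6235/2176 = (-3/7 + 1/90) - 6235/2176 = -263/630 - 6235/2176 = -2250169/685440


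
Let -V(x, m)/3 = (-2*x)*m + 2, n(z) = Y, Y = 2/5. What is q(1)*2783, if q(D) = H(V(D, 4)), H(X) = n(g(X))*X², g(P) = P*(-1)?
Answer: 1803384/5 ≈ 3.6068e+5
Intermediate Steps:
g(P) = -P
Y = ⅖ (Y = 2*(⅕) = ⅖ ≈ 0.40000)
n(z) = ⅖
V(x, m) = -6 + 6*m*x (V(x, m) = -3*((-2*x)*m + 2) = -3*(-2*m*x + 2) = -3*(2 - 2*m*x) = -6 + 6*m*x)
H(X) = 2*X²/5
q(D) = 2*(-6 + 24*D)²/5 (q(D) = 2*(-6 + 6*4*D)²/5 = 2*(-6 + 24*D)²/5)
q(1)*2783 = (72*(-1 + 4*1)²/5)*2783 = (72*(-1 + 4)²/5)*2783 = ((72/5)*3²)*2783 = ((72/5)*9)*2783 = (648/5)*2783 = 1803384/5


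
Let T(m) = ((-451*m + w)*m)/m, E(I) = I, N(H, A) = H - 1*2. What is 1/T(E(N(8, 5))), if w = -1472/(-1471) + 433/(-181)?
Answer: -266251/720845717 ≈ -0.00036936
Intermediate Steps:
w = -370511/266251 (w = -1472*(-1/1471) + 433*(-1/181) = 1472/1471 - 433/181 = -370511/266251 ≈ -1.3916)
N(H, A) = -2 + H (N(H, A) = H - 2 = -2 + H)
T(m) = -370511/266251 - 451*m (T(m) = ((-451*m - 370511/266251)*m)/m = ((-370511/266251 - 451*m)*m)/m = (m*(-370511/266251 - 451*m))/m = -370511/266251 - 451*m)
1/T(E(N(8, 5))) = 1/(-370511/266251 - 451*(-2 + 8)) = 1/(-370511/266251 - 451*6) = 1/(-370511/266251 - 2706) = 1/(-720845717/266251) = -266251/720845717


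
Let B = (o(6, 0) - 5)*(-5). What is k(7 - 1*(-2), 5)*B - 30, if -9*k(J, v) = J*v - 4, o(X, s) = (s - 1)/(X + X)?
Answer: -15745/108 ≈ -145.79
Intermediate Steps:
o(X, s) = (-1 + s)/(2*X) (o(X, s) = (-1 + s)/((2*X)) = (-1 + s)*(1/(2*X)) = (-1 + s)/(2*X))
k(J, v) = 4/9 - J*v/9 (k(J, v) = -(J*v - 4)/9 = -(-4 + J*v)/9 = 4/9 - J*v/9)
B = 305/12 (B = ((1/2)*(-1 + 0)/6 - 5)*(-5) = ((1/2)*(1/6)*(-1) - 5)*(-5) = (-1/12 - 5)*(-5) = -61/12*(-5) = 305/12 ≈ 25.417)
k(7 - 1*(-2), 5)*B - 30 = (4/9 - 1/9*(7 - 1*(-2))*5)*(305/12) - 30 = (4/9 - 1/9*(7 + 2)*5)*(305/12) - 30 = (4/9 - 1/9*9*5)*(305/12) - 30 = (4/9 - 5)*(305/12) - 30 = -41/9*305/12 - 30 = -12505/108 - 30 = -15745/108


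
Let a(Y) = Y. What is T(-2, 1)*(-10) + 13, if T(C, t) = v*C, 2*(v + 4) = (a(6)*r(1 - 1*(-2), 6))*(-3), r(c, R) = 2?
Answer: -427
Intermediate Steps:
v = -22 (v = -4 + ((6*2)*(-3))/2 = -4 + (12*(-3))/2 = -4 + (½)*(-36) = -4 - 18 = -22)
T(C, t) = -22*C
T(-2, 1)*(-10) + 13 = -22*(-2)*(-10) + 13 = 44*(-10) + 13 = -440 + 13 = -427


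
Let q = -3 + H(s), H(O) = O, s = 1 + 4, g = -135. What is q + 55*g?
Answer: -7423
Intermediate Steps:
s = 5
q = 2 (q = -3 + 5 = 2)
q + 55*g = 2 + 55*(-135) = 2 - 7425 = -7423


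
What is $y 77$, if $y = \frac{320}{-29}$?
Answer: $- \frac{24640}{29} \approx -849.66$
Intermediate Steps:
$y = - \frac{320}{29}$ ($y = 320 \left(- \frac{1}{29}\right) = - \frac{320}{29} \approx -11.034$)
$y 77 = \left(- \frac{320}{29}\right) 77 = - \frac{24640}{29}$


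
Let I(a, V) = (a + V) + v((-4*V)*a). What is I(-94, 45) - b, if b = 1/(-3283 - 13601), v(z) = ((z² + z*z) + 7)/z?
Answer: 29794200937/881720 ≈ 33791.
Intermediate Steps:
v(z) = (7 + 2*z²)/z (v(z) = ((z² + z²) + 7)/z = (2*z² + 7)/z = (7 + 2*z²)/z)
I(a, V) = V + a - 8*V*a - 7/(4*V*a) (I(a, V) = (a + V) + (2*((-4*V)*a) + 7/(((-4*V)*a))) = (V + a) + (2*(-4*V*a) + 7/((-4*V*a))) = (V + a) + (-8*V*a + 7*(-1/(4*V*a))) = (V + a) + (-8*V*a - 7/(4*V*a)) = V + a - 8*V*a - 7/(4*V*a))
b = -1/16884 (b = 1/(-16884) = -1/16884 ≈ -5.9228e-5)
I(-94, 45) - b = (45 - 94 - 8*45*(-94) - 7/4/(45*(-94))) - 1*(-1/16884) = (45 - 94 + 33840 - 7/4*1/45*(-1/94)) + 1/16884 = (45 - 94 + 33840 + 7/16920) + 1/16884 = 571743727/16920 + 1/16884 = 29794200937/881720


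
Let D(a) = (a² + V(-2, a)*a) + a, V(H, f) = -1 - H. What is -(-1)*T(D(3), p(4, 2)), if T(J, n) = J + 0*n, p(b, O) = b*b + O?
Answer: 15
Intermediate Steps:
p(b, O) = O + b² (p(b, O) = b² + O = O + b²)
D(a) = a² + 2*a (D(a) = (a² + (-1 - 1*(-2))*a) + a = (a² + (-1 + 2)*a) + a = (a² + 1*a) + a = (a² + a) + a = (a + a²) + a = a² + 2*a)
T(J, n) = J (T(J, n) = J + 0 = J)
-(-1)*T(D(3), p(4, 2)) = -(-1)*3*(2 + 3) = -(-1)*3*5 = -(-1)*15 = -1*(-15) = 15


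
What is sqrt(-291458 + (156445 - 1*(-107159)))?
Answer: I*sqrt(27854) ≈ 166.9*I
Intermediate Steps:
sqrt(-291458 + (156445 - 1*(-107159))) = sqrt(-291458 + (156445 + 107159)) = sqrt(-291458 + 263604) = sqrt(-27854) = I*sqrt(27854)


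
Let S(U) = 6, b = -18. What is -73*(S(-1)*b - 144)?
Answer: 18396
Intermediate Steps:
-73*(S(-1)*b - 144) = -73*(6*(-18) - 144) = -73*(-108 - 144) = -73*(-252) = 18396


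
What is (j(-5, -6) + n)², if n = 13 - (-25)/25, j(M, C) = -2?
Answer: 144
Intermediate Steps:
n = 14 (n = 13 - (-25)/25 = 13 - 1*(-1) = 13 + 1 = 14)
(j(-5, -6) + n)² = (-2 + 14)² = 12² = 144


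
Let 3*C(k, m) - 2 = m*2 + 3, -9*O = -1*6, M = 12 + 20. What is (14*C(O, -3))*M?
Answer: -448/3 ≈ -149.33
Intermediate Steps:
M = 32
O = ⅔ (O = -(-1)*6/9 = -⅑*(-6) = ⅔ ≈ 0.66667)
C(k, m) = 5/3 + 2*m/3 (C(k, m) = ⅔ + (m*2 + 3)/3 = ⅔ + (2*m + 3)/3 = ⅔ + (3 + 2*m)/3 = ⅔ + (1 + 2*m/3) = 5/3 + 2*m/3)
(14*C(O, -3))*M = (14*(5/3 + (⅔)*(-3)))*32 = (14*(5/3 - 2))*32 = (14*(-⅓))*32 = -14/3*32 = -448/3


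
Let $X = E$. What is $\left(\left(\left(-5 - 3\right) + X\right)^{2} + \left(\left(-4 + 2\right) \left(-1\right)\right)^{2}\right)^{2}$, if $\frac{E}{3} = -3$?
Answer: $85849$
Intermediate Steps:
$E = -9$ ($E = 3 \left(-3\right) = -9$)
$X = -9$
$\left(\left(\left(-5 - 3\right) + X\right)^{2} + \left(\left(-4 + 2\right) \left(-1\right)\right)^{2}\right)^{2} = \left(\left(\left(-5 - 3\right) - 9\right)^{2} + \left(\left(-4 + 2\right) \left(-1\right)\right)^{2}\right)^{2} = \left(\left(-8 - 9\right)^{2} + \left(\left(-2\right) \left(-1\right)\right)^{2}\right)^{2} = \left(\left(-17\right)^{2} + 2^{2}\right)^{2} = \left(289 + 4\right)^{2} = 293^{2} = 85849$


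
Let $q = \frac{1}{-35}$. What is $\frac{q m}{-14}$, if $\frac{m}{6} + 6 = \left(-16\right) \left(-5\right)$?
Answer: $\frac{222}{245} \approx 0.90612$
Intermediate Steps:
$q = - \frac{1}{35} \approx -0.028571$
$m = 444$ ($m = -36 + 6 \left(\left(-16\right) \left(-5\right)\right) = -36 + 6 \cdot 80 = -36 + 480 = 444$)
$\frac{q m}{-14} = \frac{\left(- \frac{1}{35}\right) 444}{-14} = \left(- \frac{444}{35}\right) \left(- \frac{1}{14}\right) = \frac{222}{245}$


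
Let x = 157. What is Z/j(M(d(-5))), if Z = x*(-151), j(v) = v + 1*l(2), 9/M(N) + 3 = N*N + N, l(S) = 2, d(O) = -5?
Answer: -403019/43 ≈ -9372.5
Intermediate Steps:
M(N) = 9/(-3 + N + N**2) (M(N) = 9/(-3 + (N*N + N)) = 9/(-3 + (N**2 + N)) = 9/(-3 + (N + N**2)) = 9/(-3 + N + N**2))
j(v) = 2 + v (j(v) = v + 1*2 = v + 2 = 2 + v)
Z = -23707 (Z = 157*(-151) = -23707)
Z/j(M(d(-5))) = -23707/(2 + 9/(-3 - 5 + (-5)**2)) = -23707/(2 + 9/(-3 - 5 + 25)) = -23707/(2 + 9/17) = -23707/43/17 = -23707*17/43 = -403019/43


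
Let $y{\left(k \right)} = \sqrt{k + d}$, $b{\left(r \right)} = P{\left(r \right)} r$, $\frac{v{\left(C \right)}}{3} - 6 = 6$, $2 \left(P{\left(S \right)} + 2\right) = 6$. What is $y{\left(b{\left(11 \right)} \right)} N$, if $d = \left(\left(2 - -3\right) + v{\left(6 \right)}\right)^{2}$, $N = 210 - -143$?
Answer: $2118 \sqrt{47} \approx 14520.0$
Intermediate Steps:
$P{\left(S \right)} = 1$ ($P{\left(S \right)} = -2 + \frac{1}{2} \cdot 6 = -2 + 3 = 1$)
$N = 353$ ($N = 210 + 143 = 353$)
$v{\left(C \right)} = 36$ ($v{\left(C \right)} = 18 + 3 \cdot 6 = 18 + 18 = 36$)
$d = 1681$ ($d = \left(\left(2 - -3\right) + 36\right)^{2} = \left(\left(2 + 3\right) + 36\right)^{2} = \left(5 + 36\right)^{2} = 41^{2} = 1681$)
$b{\left(r \right)} = r$ ($b{\left(r \right)} = 1 r = r$)
$y{\left(k \right)} = \sqrt{1681 + k}$ ($y{\left(k \right)} = \sqrt{k + 1681} = \sqrt{1681 + k}$)
$y{\left(b{\left(11 \right)} \right)} N = \sqrt{1681 + 11} \cdot 353 = \sqrt{1692} \cdot 353 = 6 \sqrt{47} \cdot 353 = 2118 \sqrt{47}$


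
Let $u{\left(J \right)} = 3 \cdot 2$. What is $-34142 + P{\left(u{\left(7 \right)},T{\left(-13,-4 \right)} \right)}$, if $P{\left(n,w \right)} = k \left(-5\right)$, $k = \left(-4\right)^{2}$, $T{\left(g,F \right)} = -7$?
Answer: $-34222$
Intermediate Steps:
$k = 16$
$u{\left(J \right)} = 6$
$P{\left(n,w \right)} = -80$ ($P{\left(n,w \right)} = 16 \left(-5\right) = -80$)
$-34142 + P{\left(u{\left(7 \right)},T{\left(-13,-4 \right)} \right)} = -34142 - 80 = -34222$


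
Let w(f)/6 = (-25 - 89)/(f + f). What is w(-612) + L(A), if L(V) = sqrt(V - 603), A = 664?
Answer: 19/34 + sqrt(61) ≈ 8.3691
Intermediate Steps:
L(V) = sqrt(-603 + V)
w(f) = -342/f (w(f) = 6*((-25 - 89)/(f + f)) = 6*(-114*1/(2*f)) = 6*(-57/f) = -342/f)
w(-612) + L(A) = -342/(-612) + sqrt(-603 + 664) = -342*(-1/612) + sqrt(61) = 19/34 + sqrt(61)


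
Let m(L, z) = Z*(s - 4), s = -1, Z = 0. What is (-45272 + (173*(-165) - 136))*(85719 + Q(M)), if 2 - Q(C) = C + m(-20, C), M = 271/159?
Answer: -335977550568/53 ≈ -6.3392e+9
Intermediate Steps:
M = 271/159 (M = 271*(1/159) = 271/159 ≈ 1.7044)
m(L, z) = 0 (m(L, z) = 0*(-1 - 4) = 0*(-5) = 0)
Q(C) = 2 - C (Q(C) = 2 - (C + 0) = 2 - C)
(-45272 + (173*(-165) - 136))*(85719 + Q(M)) = (-45272 + (173*(-165) - 136))*(85719 + (2 - 1*271/159)) = (-45272 + (-28545 - 136))*(85719 + (2 - 271/159)) = (-45272 - 28681)*(85719 + 47/159) = -73953*13629368/159 = -335977550568/53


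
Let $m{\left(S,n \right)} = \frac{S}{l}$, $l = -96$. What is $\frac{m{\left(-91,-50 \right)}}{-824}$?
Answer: $- \frac{91}{79104} \approx -0.0011504$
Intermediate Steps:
$m{\left(S,n \right)} = - \frac{S}{96}$ ($m{\left(S,n \right)} = \frac{S}{-96} = S \left(- \frac{1}{96}\right) = - \frac{S}{96}$)
$\frac{m{\left(-91,-50 \right)}}{-824} = \frac{\left(- \frac{1}{96}\right) \left(-91\right)}{-824} = \frac{91}{96} \left(- \frac{1}{824}\right) = - \frac{91}{79104}$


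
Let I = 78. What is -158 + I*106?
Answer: 8110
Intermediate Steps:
-158 + I*106 = -158 + 78*106 = -158 + 8268 = 8110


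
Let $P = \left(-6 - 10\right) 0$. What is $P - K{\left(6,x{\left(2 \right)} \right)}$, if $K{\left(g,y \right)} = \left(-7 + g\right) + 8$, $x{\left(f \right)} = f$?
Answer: $-7$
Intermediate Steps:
$P = 0$ ($P = \left(-16\right) 0 = 0$)
$K{\left(g,y \right)} = 1 + g$
$P - K{\left(6,x{\left(2 \right)} \right)} = 0 - \left(1 + 6\right) = 0 - 7 = -7$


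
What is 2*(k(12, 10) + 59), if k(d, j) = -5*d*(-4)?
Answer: 598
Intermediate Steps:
k(d, j) = 20*d
2*(k(12, 10) + 59) = 2*(20*12 + 59) = 2*(240 + 59) = 2*299 = 598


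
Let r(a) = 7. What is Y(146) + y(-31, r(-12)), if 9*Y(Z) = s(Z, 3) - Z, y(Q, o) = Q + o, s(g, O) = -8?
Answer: -370/9 ≈ -41.111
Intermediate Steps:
Y(Z) = -8/9 - Z/9 (Y(Z) = (-8 - Z)/9 = -8/9 - Z/9)
Y(146) + y(-31, r(-12)) = (-8/9 - ⅑*146) + (-31 + 7) = (-8/9 - 146/9) - 24 = -154/9 - 24 = -370/9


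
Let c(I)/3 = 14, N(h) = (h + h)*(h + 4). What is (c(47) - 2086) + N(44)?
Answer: 2180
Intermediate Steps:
N(h) = 2*h*(4 + h) (N(h) = (2*h)*(4 + h) = 2*h*(4 + h))
c(I) = 42 (c(I) = 3*14 = 42)
(c(47) - 2086) + N(44) = (42 - 2086) + 2*44*(4 + 44) = -2044 + 2*44*48 = -2044 + 4224 = 2180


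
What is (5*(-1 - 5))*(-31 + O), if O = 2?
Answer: 870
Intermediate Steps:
(5*(-1 - 5))*(-31 + O) = (5*(-1 - 5))*(-31 + 2) = (5*(-6))*(-29) = -30*(-29) = 870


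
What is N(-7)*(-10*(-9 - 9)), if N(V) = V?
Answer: -1260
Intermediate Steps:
N(-7)*(-10*(-9 - 9)) = -(-70)*(-9 - 9) = -(-70)*(-18) = -7*180 = -1260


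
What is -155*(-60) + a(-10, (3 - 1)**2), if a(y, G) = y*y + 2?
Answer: 9402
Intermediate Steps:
a(y, G) = 2 + y**2 (a(y, G) = y**2 + 2 = 2 + y**2)
-155*(-60) + a(-10, (3 - 1)**2) = -155*(-60) + (2 + (-10)**2) = 9300 + (2 + 100) = 9300 + 102 = 9402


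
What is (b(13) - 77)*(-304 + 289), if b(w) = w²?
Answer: -1380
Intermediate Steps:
(b(13) - 77)*(-304 + 289) = (13² - 77)*(-304 + 289) = (169 - 77)*(-15) = 92*(-15) = -1380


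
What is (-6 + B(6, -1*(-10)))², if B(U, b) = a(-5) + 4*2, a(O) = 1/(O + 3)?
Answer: 9/4 ≈ 2.2500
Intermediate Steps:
a(O) = 1/(3 + O)
B(U, b) = 15/2 (B(U, b) = 1/(3 - 5) + 4*2 = 1/(-2) + 8 = -½ + 8 = 15/2)
(-6 + B(6, -1*(-10)))² = (-6 + 15/2)² = (3/2)² = 9/4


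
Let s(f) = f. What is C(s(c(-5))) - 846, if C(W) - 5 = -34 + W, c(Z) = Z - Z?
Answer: -875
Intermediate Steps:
c(Z) = 0
C(W) = -29 + W (C(W) = 5 + (-34 + W) = -29 + W)
C(s(c(-5))) - 846 = (-29 + 0) - 846 = -29 - 846 = -875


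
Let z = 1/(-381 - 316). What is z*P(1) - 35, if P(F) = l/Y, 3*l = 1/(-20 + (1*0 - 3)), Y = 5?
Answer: -8416274/240465 ≈ -35.000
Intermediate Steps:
l = -1/69 (l = 1/(3*(-20 + (1*0 - 3))) = 1/(3*(-20 + (0 - 3))) = 1/(3*(-20 - 3)) = (1/3)/(-23) = (1/3)*(-1/23) = -1/69 ≈ -0.014493)
P(F) = -1/345 (P(F) = -1/69/5 = -1/69*1/5 = -1/345)
z = -1/697 (z = 1/(-697) = -1/697 ≈ -0.0014347)
z*P(1) - 35 = -1/697*(-1/345) - 35 = 1/240465 - 35 = -8416274/240465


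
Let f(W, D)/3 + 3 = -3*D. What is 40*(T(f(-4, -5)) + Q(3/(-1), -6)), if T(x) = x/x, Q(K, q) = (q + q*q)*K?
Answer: -3560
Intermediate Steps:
f(W, D) = -9 - 9*D (f(W, D) = -9 + 3*(-3*D) = -9 - 9*D)
Q(K, q) = K*(q + q²) (Q(K, q) = (q + q²)*K = K*(q + q²))
T(x) = 1
40*(T(f(-4, -5)) + Q(3/(-1), -6)) = 40*(1 + (3/(-1))*(-6)*(1 - 6)) = 40*(1 + (3*(-1))*(-6)*(-5)) = 40*(1 - 3*(-6)*(-5)) = 40*(1 - 90) = 40*(-89) = -3560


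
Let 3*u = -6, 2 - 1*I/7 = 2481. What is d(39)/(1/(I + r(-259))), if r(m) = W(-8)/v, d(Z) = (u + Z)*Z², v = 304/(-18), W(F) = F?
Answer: -18554414346/19 ≈ -9.7655e+8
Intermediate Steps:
I = -17353 (I = 14 - 7*2481 = 14 - 17367 = -17353)
u = -2 (u = (⅓)*(-6) = -2)
v = -152/9 (v = 304*(-1/18) = -152/9 ≈ -16.889)
d(Z) = Z²*(-2 + Z) (d(Z) = (-2 + Z)*Z² = Z²*(-2 + Z))
r(m) = 9/19 (r(m) = -8/(-152/9) = -8*(-9/152) = 9/19)
d(39)/(1/(I + r(-259))) = (39²*(-2 + 39))/(1/(-17353 + 9/19)) = (1521*37)/(1/(-329698/19)) = 56277/(-19/329698) = 56277*(-329698/19) = -18554414346/19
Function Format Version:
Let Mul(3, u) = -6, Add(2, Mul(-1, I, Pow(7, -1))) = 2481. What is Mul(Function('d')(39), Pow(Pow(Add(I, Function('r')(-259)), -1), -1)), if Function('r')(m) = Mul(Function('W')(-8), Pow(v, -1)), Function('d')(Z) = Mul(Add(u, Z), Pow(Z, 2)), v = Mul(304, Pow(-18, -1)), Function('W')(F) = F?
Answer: Rational(-18554414346, 19) ≈ -9.7655e+8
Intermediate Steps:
I = -17353 (I = Add(14, Mul(-7, 2481)) = Add(14, -17367) = -17353)
u = -2 (u = Mul(Rational(1, 3), -6) = -2)
v = Rational(-152, 9) (v = Mul(304, Rational(-1, 18)) = Rational(-152, 9) ≈ -16.889)
Function('d')(Z) = Mul(Pow(Z, 2), Add(-2, Z)) (Function('d')(Z) = Mul(Add(-2, Z), Pow(Z, 2)) = Mul(Pow(Z, 2), Add(-2, Z)))
Function('r')(m) = Rational(9, 19) (Function('r')(m) = Mul(-8, Pow(Rational(-152, 9), -1)) = Mul(-8, Rational(-9, 152)) = Rational(9, 19))
Mul(Function('d')(39), Pow(Pow(Add(I, Function('r')(-259)), -1), -1)) = Mul(Mul(Pow(39, 2), Add(-2, 39)), Pow(Pow(Add(-17353, Rational(9, 19)), -1), -1)) = Mul(Mul(1521, 37), Pow(Pow(Rational(-329698, 19), -1), -1)) = Mul(56277, Pow(Rational(-19, 329698), -1)) = Mul(56277, Rational(-329698, 19)) = Rational(-18554414346, 19)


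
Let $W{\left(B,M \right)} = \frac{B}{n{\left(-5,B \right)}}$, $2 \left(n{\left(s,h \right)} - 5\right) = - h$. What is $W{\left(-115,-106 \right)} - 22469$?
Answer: $- \frac{561771}{25} \approx -22471.0$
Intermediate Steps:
$n{\left(s,h \right)} = 5 - \frac{h}{2}$ ($n{\left(s,h \right)} = 5 + \frac{\left(-1\right) h}{2} = 5 - \frac{h}{2}$)
$W{\left(B,M \right)} = \frac{B}{5 - \frac{B}{2}}$
$W{\left(-115,-106 \right)} - 22469 = \left(-2\right) \left(-115\right) \frac{1}{-10 - 115} - 22469 = \left(-2\right) \left(-115\right) \frac{1}{-125} - 22469 = \left(-2\right) \left(-115\right) \left(- \frac{1}{125}\right) - 22469 = - \frac{46}{25} - 22469 = - \frac{561771}{25}$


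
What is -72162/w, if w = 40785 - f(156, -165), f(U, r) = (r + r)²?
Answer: 1266/1195 ≈ 1.0594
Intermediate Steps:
f(U, r) = 4*r² (f(U, r) = (2*r)² = 4*r²)
w = -68115 (w = 40785 - 4*(-165)² = 40785 - 4*27225 = 40785 - 1*108900 = 40785 - 108900 = -68115)
-72162/w = -72162/(-68115) = -72162*(-1/68115) = 1266/1195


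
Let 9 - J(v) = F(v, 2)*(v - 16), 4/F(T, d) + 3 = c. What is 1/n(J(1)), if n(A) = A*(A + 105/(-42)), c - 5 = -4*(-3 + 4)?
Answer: 2/987 ≈ 0.0020263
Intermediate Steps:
c = 1 (c = 5 - 4*(-3 + 4) = 5 - 4*1 = 5 - 4 = 1)
F(T, d) = -2 (F(T, d) = 4/(-3 + 1) = 4/(-2) = 4*(-1/2) = -2)
J(v) = -23 + 2*v (J(v) = 9 - (-2)*(v - 16) = 9 - (-2)*(-16 + v) = 9 - (32 - 2*v) = 9 + (-32 + 2*v) = -23 + 2*v)
n(A) = A*(-5/2 + A) (n(A) = A*(A + 105*(-1/42)) = A*(A - 5/2) = A*(-5/2 + A))
1/n(J(1)) = 1/((-23 + 2*1)*(-5 + 2*(-23 + 2*1))/2) = 1/((-23 + 2)*(-5 + 2*(-23 + 2))/2) = 1/((1/2)*(-21)*(-5 + 2*(-21))) = 1/((1/2)*(-21)*(-5 - 42)) = 1/((1/2)*(-21)*(-47)) = 1/(987/2) = 2/987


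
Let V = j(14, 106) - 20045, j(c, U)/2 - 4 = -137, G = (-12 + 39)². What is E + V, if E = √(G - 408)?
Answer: -20311 + √321 ≈ -20293.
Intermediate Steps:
G = 729 (G = 27² = 729)
j(c, U) = -266 (j(c, U) = 8 + 2*(-137) = 8 - 274 = -266)
V = -20311 (V = -266 - 20045 = -20311)
E = √321 (E = √(729 - 408) = √321 ≈ 17.916)
E + V = √321 - 20311 = -20311 + √321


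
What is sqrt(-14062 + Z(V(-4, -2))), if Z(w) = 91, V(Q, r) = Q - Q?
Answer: I*sqrt(13971) ≈ 118.2*I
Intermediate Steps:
V(Q, r) = 0
sqrt(-14062 + Z(V(-4, -2))) = sqrt(-14062 + 91) = sqrt(-13971) = I*sqrt(13971)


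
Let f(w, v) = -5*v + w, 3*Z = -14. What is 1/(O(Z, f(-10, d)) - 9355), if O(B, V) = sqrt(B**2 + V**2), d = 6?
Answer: -84195/787629629 - 6*sqrt(3649)/787629629 ≈ -0.00010736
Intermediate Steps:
Z = -14/3 (Z = (1/3)*(-14) = -14/3 ≈ -4.6667)
f(w, v) = w - 5*v
1/(O(Z, f(-10, d)) - 9355) = 1/(sqrt((-14/3)**2 + (-10 - 5*6)**2) - 9355) = 1/(sqrt(196/9 + (-10 - 30)**2) - 9355) = 1/(sqrt(196/9 + (-40)**2) - 9355) = 1/(sqrt(196/9 + 1600) - 9355) = 1/(sqrt(14596/9) - 9355) = 1/(2*sqrt(3649)/3 - 9355) = 1/(-9355 + 2*sqrt(3649)/3)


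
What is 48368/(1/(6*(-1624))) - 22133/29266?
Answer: -13793001202805/29266 ≈ -4.7130e+8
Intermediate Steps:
48368/(1/(6*(-1624))) - 22133/29266 = 48368/(1/(-9744)) - 22133*1/29266 = 48368/(-1/9744) - 22133/29266 = 48368*(-9744) - 22133/29266 = -471297792 - 22133/29266 = -13793001202805/29266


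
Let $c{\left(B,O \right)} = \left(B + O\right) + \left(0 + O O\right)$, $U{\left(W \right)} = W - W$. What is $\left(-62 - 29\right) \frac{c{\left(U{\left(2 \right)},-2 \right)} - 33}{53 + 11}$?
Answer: $\frac{2821}{64} \approx 44.078$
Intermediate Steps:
$U{\left(W \right)} = 0$
$c{\left(B,O \right)} = B + O + O^{2}$ ($c{\left(B,O \right)} = \left(B + O\right) + \left(0 + O^{2}\right) = \left(B + O\right) + O^{2} = B + O + O^{2}$)
$\left(-62 - 29\right) \frac{c{\left(U{\left(2 \right)},-2 \right)} - 33}{53 + 11} = \left(-62 - 29\right) \frac{\left(0 - 2 + \left(-2\right)^{2}\right) - 33}{53 + 11} = - 91 \frac{\left(0 - 2 + 4\right) - 33}{64} = - 91 \left(2 - 33\right) \frac{1}{64} = - 91 \left(\left(-31\right) \frac{1}{64}\right) = \left(-91\right) \left(- \frac{31}{64}\right) = \frac{2821}{64}$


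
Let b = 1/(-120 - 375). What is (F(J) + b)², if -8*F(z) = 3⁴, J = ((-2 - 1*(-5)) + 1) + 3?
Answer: 1608250609/15681600 ≈ 102.56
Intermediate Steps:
b = -1/495 (b = 1/(-495) = -1/495 ≈ -0.0020202)
J = 7 (J = ((-2 + 5) + 1) + 3 = (3 + 1) + 3 = 4 + 3 = 7)
F(z) = -81/8 (F(z) = -⅛*3⁴ = -⅛*81 = -81/8)
(F(J) + b)² = (-81/8 - 1/495)² = (-40103/3960)² = 1608250609/15681600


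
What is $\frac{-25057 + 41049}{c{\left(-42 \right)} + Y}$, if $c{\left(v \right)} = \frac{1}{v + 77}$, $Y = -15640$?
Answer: $- \frac{559720}{547399} \approx -1.0225$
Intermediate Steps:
$c{\left(v \right)} = \frac{1}{77 + v}$
$\frac{-25057 + 41049}{c{\left(-42 \right)} + Y} = \frac{-25057 + 41049}{\frac{1}{77 - 42} - 15640} = \frac{15992}{\frac{1}{35} - 15640} = \frac{15992}{- \frac{547399}{35}} = 15992 \left(- \frac{35}{547399}\right) = - \frac{559720}{547399}$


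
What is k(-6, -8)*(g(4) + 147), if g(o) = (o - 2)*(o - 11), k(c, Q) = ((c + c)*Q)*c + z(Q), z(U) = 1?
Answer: -76475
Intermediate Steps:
k(c, Q) = 1 + 2*Q*c**2 (k(c, Q) = ((c + c)*Q)*c + 1 = ((2*c)*Q)*c + 1 = (2*Q*c)*c + 1 = 2*Q*c**2 + 1 = 1 + 2*Q*c**2)
g(o) = (-11 + o)*(-2 + o) (g(o) = (-2 + o)*(-11 + o) = (-11 + o)*(-2 + o))
k(-6, -8)*(g(4) + 147) = (1 + 2*(-8)*(-6)**2)*((22 + 4**2 - 13*4) + 147) = (1 + 2*(-8)*36)*((22 + 16 - 52) + 147) = (1 - 576)*(-14 + 147) = -575*133 = -76475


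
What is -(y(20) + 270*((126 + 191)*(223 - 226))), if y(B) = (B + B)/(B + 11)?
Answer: 7959830/31 ≈ 2.5677e+5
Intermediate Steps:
y(B) = 2*B/(11 + B) (y(B) = (2*B)/(11 + B) = 2*B/(11 + B))
-(y(20) + 270*((126 + 191)*(223 - 226))) = -(2*20/(11 + 20) + 270*((126 + 191)*(223 - 226))) = -(2*20/31 + 270*(317*(-3))) = -(2*20*(1/31) + 270*(-951)) = -(40/31 - 256770) = -1*(-7959830/31) = 7959830/31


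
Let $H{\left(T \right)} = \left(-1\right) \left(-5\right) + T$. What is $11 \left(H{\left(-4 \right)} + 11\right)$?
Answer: $132$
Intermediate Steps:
$H{\left(T \right)} = 5 + T$
$11 \left(H{\left(-4 \right)} + 11\right) = 11 \left(\left(5 - 4\right) + 11\right) = 11 \left(1 + 11\right) = 11 \cdot 12 = 132$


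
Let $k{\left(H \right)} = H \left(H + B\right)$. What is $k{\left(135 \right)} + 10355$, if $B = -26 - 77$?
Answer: $14675$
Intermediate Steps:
$B = -103$
$k{\left(H \right)} = H \left(-103 + H\right)$ ($k{\left(H \right)} = H \left(H - 103\right) = H \left(-103 + H\right)$)
$k{\left(135 \right)} + 10355 = 135 \left(-103 + 135\right) + 10355 = 135 \cdot 32 + 10355 = 4320 + 10355 = 14675$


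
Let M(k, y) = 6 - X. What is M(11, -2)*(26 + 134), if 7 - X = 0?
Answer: -160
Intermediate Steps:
X = 7 (X = 7 - 1*0 = 7 + 0 = 7)
M(k, y) = -1 (M(k, y) = 6 - 1*7 = 6 - 7 = -1)
M(11, -2)*(26 + 134) = -(26 + 134) = -1*160 = -160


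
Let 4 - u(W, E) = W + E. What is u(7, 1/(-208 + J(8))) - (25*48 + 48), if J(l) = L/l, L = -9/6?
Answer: -4167065/3331 ≈ -1251.0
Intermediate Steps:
L = -3/2 (L = -9*⅙ = -3/2 ≈ -1.5000)
J(l) = -3/(2*l)
u(W, E) = 4 - E - W (u(W, E) = 4 - (W + E) = 4 - (E + W) = 4 + (-E - W) = 4 - E - W)
u(7, 1/(-208 + J(8))) - (25*48 + 48) = (4 - 1/(-208 - 3/2/8) - 1*7) - (25*48 + 48) = (4 - 1/(-208 - 3/2*⅛) - 7) - (1200 + 48) = (4 - 1/(-208 - 3/16) - 7) - 1*1248 = (4 - 1/(-3331/16) - 7) - 1248 = (4 - 1*(-16/3331) - 7) - 1248 = (4 + 16/3331 - 7) - 1248 = -9977/3331 - 1248 = -4167065/3331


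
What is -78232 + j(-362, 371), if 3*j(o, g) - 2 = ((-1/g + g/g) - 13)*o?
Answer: -28486496/371 ≈ -76783.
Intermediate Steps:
j(o, g) = 2/3 + o*(-12 - 1/g)/3 (j(o, g) = 2/3 + (((-1/g + g/g) - 13)*o)/3 = 2/3 + (((-1/g + 1) - 13)*o)/3 = 2/3 + (((1 - 1/g) - 13)*o)/3 = 2/3 + ((-12 - 1/g)*o)/3 = 2/3 + (o*(-12 - 1/g))/3 = 2/3 + o*(-12 - 1/g)/3)
-78232 + j(-362, 371) = -78232 + (2/3 - 4*(-362) - 1/3*(-362)/371) = -78232 + (2/3 + 1448 - 1/3*(-362)*1/371) = -78232 + (2/3 + 1448 + 362/1113) = -78232 + 537576/371 = -28486496/371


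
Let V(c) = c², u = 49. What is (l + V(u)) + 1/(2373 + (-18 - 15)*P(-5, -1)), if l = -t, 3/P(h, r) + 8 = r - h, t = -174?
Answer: 24696829/9591 ≈ 2575.0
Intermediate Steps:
P(h, r) = 3/(-8 + r - h) (P(h, r) = 3/(-8 + (r - h)) = 3/(-8 + r - h))
l = 174 (l = -1*(-174) = 174)
(l + V(u)) + 1/(2373 + (-18 - 15)*P(-5, -1)) = (174 + 49²) + 1/(2373 + (-18 - 15)*(3/(-8 - 1 - 1*(-5)))) = (174 + 2401) + 1/(2373 - 99/(-8 - 1 + 5)) = 2575 + 1/(2373 - 99/(-4)) = 2575 + 1/(2373 - 99*(-1)/4) = 2575 + 1/(2373 - 33*(-¾)) = 2575 + 1/(2373 + 99/4) = 2575 + 1/(9591/4) = 2575 + 4/9591 = 24696829/9591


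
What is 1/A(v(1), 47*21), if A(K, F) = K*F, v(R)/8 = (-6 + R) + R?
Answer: -1/31584 ≈ -3.1662e-5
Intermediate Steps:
v(R) = -48 + 16*R (v(R) = 8*((-6 + R) + R) = 8*(-6 + 2*R) = -48 + 16*R)
A(K, F) = F*K
1/A(v(1), 47*21) = 1/((47*21)*(-48 + 16*1)) = 1/(987*(-48 + 16)) = 1/(987*(-32)) = 1/(-31584) = -1/31584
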